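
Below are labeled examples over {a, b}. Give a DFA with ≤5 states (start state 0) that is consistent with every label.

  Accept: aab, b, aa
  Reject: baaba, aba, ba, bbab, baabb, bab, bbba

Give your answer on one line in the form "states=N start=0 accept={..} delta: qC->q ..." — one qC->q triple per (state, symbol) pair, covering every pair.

State merging on the prefix tree: take the shortest (then alphabetical) example prefix whose next move is undefined and point that move at state 0, else 1, else 2, ...; a target is out if some Accept/Reject pair would then sit in one state with the same input left (inseparable). If every existing state is out, open a new one.
a: 0a undefined. 0a->0: ok.
b: 0b undefined. 0b->0: no, aab/baaba meet in 0. Open state 1: 0b->1.
ba: 1a undefined. 1a->0: no, aab/bab meet in 1. 1a->1: no, aab/aba meet in 1. Open state 2: 1a->2.
bb: 1b undefined. 1b->0: no, aab/bbab meet in 1. 1b->1: ok.
baa: 2a undefined. 2a->0: no, aab/baabb meet in 1. 2a->1: no, aab/baabb meet in 1. 2a->2: ok.
bab: 2b undefined. 2b->0: no, aab/baabb meet in 1. 2b->1: no, aab/bbab meet in 1. 2b->2: ok.
All examples now run through 3 states with every (state, symbol) defined. Accept strings end in {0,1}, Reject strings end in {2}; accept={0,1}.

states=3 start=0 accept={0,1} delta: 0a->0 0b->1 1a->2 1b->1 2a->2 2b->2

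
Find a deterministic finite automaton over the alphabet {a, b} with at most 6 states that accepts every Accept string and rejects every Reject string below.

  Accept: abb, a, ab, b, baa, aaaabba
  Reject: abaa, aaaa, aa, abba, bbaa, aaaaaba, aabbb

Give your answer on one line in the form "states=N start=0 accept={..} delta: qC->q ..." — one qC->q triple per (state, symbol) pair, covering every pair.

State merging on the prefix tree: take the shortest (then alphabetical) example prefix whose next move is undefined and point that move at state 0, else 1, else 2, ...; a target is out if some Accept/Reject pair would then sit in one state with the same input left (inseparable). If every existing state is out, open a new one.
a: 0a undefined. 0a->0: no, a/aaaa meet in 0. Open state 1: 0a->1.
b: 0b undefined. 0b->0: no, baa/aa meet in 1 with "a" left. 0b->1: ok.
aa: 1a undefined. 1a->0: no, abb/aabbb meet in 1 with "bb" left. 1a->1: no, a/aaaa meet in 1. Open state 2: 1a->2.
ab: 1b undefined. 1b->0: ok.
aaa: 2a undefined. 2a->0: no, abb/aaaa meet in 1. 2a->1: no, abb/aaaaaba meet in 1. 2a->2: no, baa/abaa meet in 2. Open state 3: 2a->3.
aab: 2b undefined. 2b->0: no, ab/aabbb meet in 0. 2b->1: no, abb/aabbb meet in 1. 2b->2: ok.
aaaa: 3a undefined. 3a->0: no, abb/aaaaaba meet in 1. 3a->1: no, abb/aaaa meet in 1. 3a->2: ok.
aaaaab: 3b undefined. 3b->0: no, abb/aaaaaba meet in 1. 3b->1: ok.
All examples now run through 4 states with every (state, symbol) defined. Accept strings end in {0,1,3}, Reject strings end in {2}; accept={0,1,3}.

states=4 start=0 accept={0,1,3} delta: 0a->1 0b->1 1a->2 1b->0 2a->3 2b->2 3a->2 3b->1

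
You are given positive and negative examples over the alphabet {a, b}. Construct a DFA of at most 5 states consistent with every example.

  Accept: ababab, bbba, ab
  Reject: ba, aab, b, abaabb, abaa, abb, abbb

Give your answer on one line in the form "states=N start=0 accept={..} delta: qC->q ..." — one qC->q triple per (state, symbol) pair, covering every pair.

states=5 start=0 accept={2} delta: 0a->1 0b->1 1a->0 1b->2 2a->3 2b->4 3a->1 3b->0 4a->2 4b->0

Grow the machine one transition at a time. Run the examples from 0; the earliest place one falls off (shortest prefix, ties alphabetical) gets sent to the lowest-numbered state that keeps every Accept/Reject pair distinguishable — a pair clashes when both reach the same state with identical unread suffix — and to a fresh state only if none does.
a: 0a undefined. 0a->0: no, ab/aab meet in 0 with "b" left. Open state 1: 0a->1.
b: 0b undefined. 0b->0: no, bbba/ba meet in 1. 0b->1: ok.
aa: 1a undefined. 1a->0: ok.
ab: 1b undefined. 1b->0: no, ababab/ba meet in 0. 1b->1: no, ababab/aab meet in 1. Open state 2: 1b->2.
aba: 2a undefined. 2a->0: no, ababab/aab meet in 1. 2a->1: no, ababab/abaabb meet in 2. 2a->2: no, ab/abaa meet in 2. Open state 3: 2a->3.
abb: 2b undefined. 2b->0: no, bbba/aab meet in 1. 2b->1: no, bbba/ba meet in 0. 2b->2: no, ab/abb meet in 2. 2b->3: no, bbba/abaa meet in 3 with "a" left. Open state 4: 2b->4.
abaa: 3a undefined. 3a->0: no, ab/abaabb meet in 2. 3a->1: ok.
abab: 3b undefined. 3b->0: ok.
abbb: 4b undefined. 4b->0: ok.
bbba: 4a undefined. 4a->0: no, bbba/ba meet in 0. 4a->1: no, bbba/aab meet in 1. 4a->2: ok.
All examples now run through 5 states with every (state, symbol) defined. Accept strings end in {2}, Reject strings end in {0,1,4}; accept={2}.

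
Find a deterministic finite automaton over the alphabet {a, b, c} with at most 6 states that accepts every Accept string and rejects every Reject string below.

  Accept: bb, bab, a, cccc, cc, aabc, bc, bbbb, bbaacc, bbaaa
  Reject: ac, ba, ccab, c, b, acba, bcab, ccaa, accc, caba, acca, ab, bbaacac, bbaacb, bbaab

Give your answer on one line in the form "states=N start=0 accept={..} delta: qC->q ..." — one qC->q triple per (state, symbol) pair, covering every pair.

State merging on the prefix tree: take the shortest (then alphabetical) example prefix whose next move is undefined and point that move at state 0, else 1, else 2, ...; a target is out if some Accept/Reject pair would then sit in one state with the same input left (inseparable). If every existing state is out, open a new one.
a: 0a undefined. 0a->0: ok.
b: 0b undefined. 0b->0: no, bb/ba meet in 0. Open state 1: 0b->1.
c: 0c undefined. 0c->0: no, a/ac meet in 0. 0c->1: ok.
ba: 1a undefined. 1a->0: no, bab/ac meet in 1. 1a->1: ok.
bb: 1b undefined. 1b->0: no, bb/acba meet in 0. 1b->1: no, bb/ac meet in 1. Open state 2: 1b->2.
bc: 1c undefined. 1c->0: no, a/ccaa meet in 0. 1c->1: no, bb/ccab meet in 2. 1c->2: ok.
bba: 2a undefined. 2a->0: no, bb/bbaacac meet in 2. 2a->1: no, bb/ccab meet in 2. 2a->2: no, bb/acba meet in 2. Open state 3: 2a->3.
bbb: 2b undefined. 2b->0: no, bbbb/ac meet in 1. 2b->1: ok.
ccc: 2c undefined. 2c->0: no, a/accc meet in 0. 2c->1: ok.
bbaa: 3a undefined. 3a->0: no, bb/bbaacac meet in 2. 3a->1: no, bb/bbaab meet in 2. 3a->2: no, bb/ccaa meet in 2. 3a->3: no, bbaaa/acba meet in 3. Open state 4: 3a->4.
bcab: 3b undefined. 3b->0: no, a/ccab meet in 0. 3b->1: ok.
bbaaa: 4a undefined. 4a->0: ok.
bbaab: 4b undefined. 4b->0: no, a/bbaab meet in 0. 4b->1: ok.
bbaac: 4c undefined. 4c->0: no, bbaacc/ac meet in 1. 4c->1: no, bb/bbaacac meet in 2. 4c->2: no, bbaacc/ac meet in 1. 4c->3: ok.
bbaacc: 3c undefined. 3c->0: ok.
All examples now run through 5 states with every (state, symbol) defined. Accept strings end in {0,2}, Reject strings end in {1,3,4}; accept={0,2}.

states=5 start=0 accept={0,2} delta: 0a->0 0b->1 0c->1 1a->1 1b->2 1c->2 2a->3 2b->1 2c->1 3a->4 3b->1 3c->0 4a->0 4b->1 4c->3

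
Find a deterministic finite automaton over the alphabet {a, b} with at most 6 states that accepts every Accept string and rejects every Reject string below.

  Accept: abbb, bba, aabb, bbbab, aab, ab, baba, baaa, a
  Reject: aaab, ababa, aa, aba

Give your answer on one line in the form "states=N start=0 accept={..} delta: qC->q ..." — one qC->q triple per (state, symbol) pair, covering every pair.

states=6 start=0 accept={0,1,3,4} delta: 0a->1 0b->2 1a->2 1b->3 2a->3 2b->4 3a->5 3b->2 4a->0 4b->0 5a->0 5b->1

Grow the machine one transition at a time. Run the examples from 0; the earliest place one falls off (shortest prefix, ties alphabetical) gets sent to the lowest-numbered state that keeps every Accept/Reject pair distinguishable — a pair clashes when both reach the same state with identical unread suffix — and to a fresh state only if none does.
a: 0a undefined. 0a->0: no, aab/aaab meet in 0 with "b" left. Open state 1: 0a->1.
b: 0b undefined. 0b->0: no, baba/aba meet in 1 with "ba" left. 0b->1: no, bba/aba meet in 1 with "ba" left. Open state 2: 0b->2.
aa: 1a undefined. 1a->0: no, ab/aaab meet in 1 with "b" left. 1a->1: no, aab/aaab meet in 1 with "b" left. 1a->2: ok.
ab: 1b undefined. 1b->0: no, a/ababa meet in 1. 1b->1: no, bba/ababa meet in 2 with "ba" left. 1b->2: no, ab/aa meet in 2. Open state 3: 1b->3.
ba: 2a undefined. 2a->0: no, baaa/aaab meet in 2. 2a->1: no, ab/aaab meet in 3. 2a->2: no, aab/aaab meet in 2 with "b" left. 2a->3: ok.
bb: 2b undefined. 2b->0: no, aabb/aa meet in 2. 2b->1: no, bba/aa meet in 2. 2b->2: no, aabb/aa meet in 2. 2b->3: no, bba/aba meet in 3 with "a" left. Open state 4: 2b->4.
aba: 3a undefined. 3a->0: no, ab/ababa meet in 3. 3a->1: no, baaa/aa meet in 2. 3a->2: no, bba/ababa meet in 4 with "a" left. 3a->3: no, ab/aba meet in 3. 3a->4: no, aab/aba meet in 4. Open state 5: 3a->5.
abb: 3b undefined. 3b->0: no, abbb/aa meet in 2. 3b->1: no, baba/aa meet in 2. 3b->2: ok.
bba: 4a undefined. 4a->0: ok.
bbb: 4b undefined. 4b->0: ok.
abab: 5b undefined. 5b->0: no, a/ababa meet in 1. 5b->1: ok.
baaa: 5a undefined. 5a->0: ok.
All examples now run through 6 states with every (state, symbol) defined. Accept strings end in {0,1,3,4}, Reject strings end in {2,5}; accept={0,1,3,4}.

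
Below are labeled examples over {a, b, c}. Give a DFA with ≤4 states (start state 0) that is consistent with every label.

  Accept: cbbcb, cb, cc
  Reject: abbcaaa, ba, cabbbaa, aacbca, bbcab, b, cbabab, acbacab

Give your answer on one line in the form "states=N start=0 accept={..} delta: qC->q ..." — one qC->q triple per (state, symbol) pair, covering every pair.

states=2 start=0 accept={1} delta: 0a->0 0b->0 0c->1 1a->0 1b->1 1c->1

State merging on the prefix tree: take the shortest (then alphabetical) example prefix whose next move is undefined and point that move at state 0, else 1, else 2, ...; a target is out if some Accept/Reject pair would then sit in one state with the same input left (inseparable). If every existing state is out, open a new one.
a: 0a undefined. 0a->0: ok.
b: 0b undefined. 0b->0: ok.
c: 0c undefined. 0c->0: no, cbbcb/abbcaaa meet in 0. Open state 1: 0c->1.
ca: 1a undefined. 1a->0: ok.
cb: 1b undefined. 1b->0: no, cbbcb/abbcaaa meet in 0. 1b->1: ok.
cc: 1c undefined. 1c->0: no, cbbcb/abbcaaa meet in 0. 1c->1: ok.
All examples now run through 2 states with every (state, symbol) defined. Accept strings end in {1}, Reject strings end in {0}; accept={1}.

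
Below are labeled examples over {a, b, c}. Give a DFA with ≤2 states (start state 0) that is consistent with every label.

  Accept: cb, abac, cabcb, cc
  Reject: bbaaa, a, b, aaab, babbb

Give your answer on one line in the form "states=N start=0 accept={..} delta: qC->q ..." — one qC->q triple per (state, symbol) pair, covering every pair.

states=2 start=0 accept={1} delta: 0a->0 0b->0 0c->1 1a->0 1b->1 1c->1

State merging on the prefix tree: take the shortest (then alphabetical) example prefix whose next move is undefined and point that move at state 0, else 1, else 2, ...; a target is out if some Accept/Reject pair would then sit in one state with the same input left (inseparable). If every existing state is out, open a new one.
a: 0a undefined. 0a->0: ok.
b: 0b undefined. 0b->0: ok.
c: 0c undefined. 0c->0: no, cb/bbaaa meet in 0. Open state 1: 0c->1.
ca: 1a undefined. 1a->0: ok.
cb: 1b undefined. 1b->0: no, cb/bbaaa meet in 0. 1b->1: ok.
cc: 1c undefined. 1c->0: no, cc/bbaaa meet in 0. 1c->1: ok.
All examples now run through 2 states with every (state, symbol) defined. Accept strings end in {1}, Reject strings end in {0}; accept={1}.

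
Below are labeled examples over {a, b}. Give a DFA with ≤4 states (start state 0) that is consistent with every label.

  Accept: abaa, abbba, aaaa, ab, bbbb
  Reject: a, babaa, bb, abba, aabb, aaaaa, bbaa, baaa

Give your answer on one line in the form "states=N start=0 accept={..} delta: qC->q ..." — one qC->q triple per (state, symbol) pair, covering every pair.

states=4 start=0 accept={0} delta: 0a->1 0b->2 1a->0 1b->0 2a->2 2b->3 3a->0 3b->1

State merging on the prefix tree: take the shortest (then alphabetical) example prefix whose next move is undefined and point that move at state 0, else 1, else 2, ...; a target is out if some Accept/Reject pair would then sit in one state with the same input left (inseparable). If every existing state is out, open a new one.
a: 0a undefined. 0a->0: no, aaaa/a meet in 0. Open state 1: 0a->1.
b: 0b undefined. 0b->0: no, abaa/babaa meet in 1 with "baa" left. 0b->1: no, abaa/bbaa meet in 1 with "baa" left. Open state 2: 0b->2.
aa: 1a undefined. 1a->0: ok.
ab: 1b undefined. 1b->0: ok.
ba: 2a undefined. 2a->0: no, abaa/abba meet in 0. 2a->1: no, abaa/babaa meet in 0. 2a->2: ok.
bb: 2b undefined. 2b->0: no, abaa/babaa meet in 0. 2b->1: no, bbbb/abba meet in 2. 2b->2: no, abbba/babaa meet in 2. Open state 3: 2b->3.
bba: 3a undefined. 3a->0: ok.
bbb: 3b undefined. 3b->0: no, bbbb/abba meet in 2. 3b->1: ok.
All examples now run through 4 states with every (state, symbol) defined. Accept strings end in {0}, Reject strings end in {1,2,3}; accept={0}.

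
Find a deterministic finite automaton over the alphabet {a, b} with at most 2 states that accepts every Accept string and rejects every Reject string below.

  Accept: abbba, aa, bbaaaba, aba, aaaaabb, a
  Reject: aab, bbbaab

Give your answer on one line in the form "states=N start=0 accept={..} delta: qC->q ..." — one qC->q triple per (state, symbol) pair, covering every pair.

states=2 start=0 accept={0} delta: 0a->0 0b->1 1a->0 1b->0

State merging on the prefix tree: take the shortest (then alphabetical) example prefix whose next move is undefined and point that move at state 0, else 1, else 2, ...; a target is out if some Accept/Reject pair would then sit in one state with the same input left (inseparable). If every existing state is out, open a new one.
a: 0a undefined. 0a->0: ok.
b: 0b undefined. 0b->0: no, abbba/aab meet in 0. Open state 1: 0b->1.
bb: 1b undefined. 1b->0: ok.
aba: 1a undefined. 1a->0: ok.
All examples now run through 2 states with every (state, symbol) defined. Accept strings end in {0}, Reject strings end in {1}; accept={0}.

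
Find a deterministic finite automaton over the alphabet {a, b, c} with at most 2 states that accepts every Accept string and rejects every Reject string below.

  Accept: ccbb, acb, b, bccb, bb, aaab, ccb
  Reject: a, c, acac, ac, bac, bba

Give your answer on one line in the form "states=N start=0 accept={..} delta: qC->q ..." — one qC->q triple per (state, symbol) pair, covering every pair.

Grow the machine one transition at a time. Run the examples from 0; the earliest place one falls off (shortest prefix, ties alphabetical) gets sent to the lowest-numbered state that keeps every Accept/Reject pair distinguishable — a pair clashes when both reach the same state with identical unread suffix — and to a fresh state only if none does.
a: 0a undefined. 0a->0: ok.
b: 0b undefined. 0b->0: no, b/a meet in 0. Open state 1: 0b->1.
c: 0c undefined. 0c->0: ok.
ba: 1a undefined. 1a->0: ok.
bb: 1b undefined. 1b->0: no, ccbb/a meet in 0. 1b->1: ok.
bc: 1c undefined. 1c->0: ok.
All examples now run through 2 states with every (state, symbol) defined. Accept strings end in {1}, Reject strings end in {0}; accept={1}.

states=2 start=0 accept={1} delta: 0a->0 0b->1 0c->0 1a->0 1b->1 1c->0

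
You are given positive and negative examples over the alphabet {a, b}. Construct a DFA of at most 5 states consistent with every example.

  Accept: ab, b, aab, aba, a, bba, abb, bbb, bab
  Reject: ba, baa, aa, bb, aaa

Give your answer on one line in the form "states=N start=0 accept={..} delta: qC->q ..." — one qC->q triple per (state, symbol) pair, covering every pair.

states=5 start=0 accept={0,1,2} delta: 0a->1 0b->2 1a->3 1b->0 2a->3 2b->4 3a->3 3b->0 4a->0 4b->0

Grow the machine one transition at a time. Run the examples from 0; the earliest place one falls off (shortest prefix, ties alphabetical) gets sent to the lowest-numbered state that keeps every Accept/Reject pair distinguishable — a pair clashes when both reach the same state with identical unread suffix — and to a fresh state only if none does.
a: 0a undefined. 0a->0: no, aba/ba meet in 0 with "ba" left. Open state 1: 0a->1.
b: 0b undefined. 0b->0: no, b/bb meet in 0. 0b->1: no, ab/bb meet in 1 with "b" left. Open state 2: 0b->2.
aa: 1a undefined. 1a->0: no, a/aaa meet in 1. 1a->1: no, a/aa meet in 1. 1a->2: no, b/aa meet in 2. Open state 3: 1a->3.
ab: 1b undefined. 1b->0: ok.
ba: 2a undefined. 2a->0: no, ab/ba meet in 0. 2a->1: no, aba/ba meet in 1. 2a->2: no, b/ba meet in 2. 2a->3: ok.
bb: 2b undefined. 2b->0: no, ab/bb meet in 0. 2b->1: no, aba/bb meet in 1. 2b->2: no, b/bb meet in 2. 2b->3: no, bba/baa meet in 3 with "a" left. Open state 4: 2b->4.
aaa: 3a undefined. 3a->0: no, ab/baa meet in 0. 3a->1: no, aba/baa meet in 1. 3a->2: no, b/baa meet in 2. 3a->3: ok.
aab: 3b undefined. 3b->0: ok.
bba: 4a undefined. 4a->0: ok.
bbb: 4b undefined. 4b->0: ok.
All examples now run through 5 states with every (state, symbol) defined. Accept strings end in {0,1,2}, Reject strings end in {3,4}; accept={0,1,2}.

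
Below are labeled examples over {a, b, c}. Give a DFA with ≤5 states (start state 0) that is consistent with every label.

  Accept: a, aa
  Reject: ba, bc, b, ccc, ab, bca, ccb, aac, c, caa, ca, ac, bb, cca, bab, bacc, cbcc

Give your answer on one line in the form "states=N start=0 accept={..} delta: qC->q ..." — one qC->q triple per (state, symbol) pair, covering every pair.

states=2 start=0 accept={0} delta: 0a->0 0b->1 0c->1 1a->1 1b->1 1c->1

State merging on the prefix tree: take the shortest (then alphabetical) example prefix whose next move is undefined and point that move at state 0, else 1, else 2, ...; a target is out if some Accept/Reject pair would then sit in one state with the same input left (inseparable). If every existing state is out, open a new one.
a: 0a undefined. 0a->0: ok.
b: 0b undefined. 0b->0: no, a/ba meet in 0. Open state 1: 0b->1.
c: 0c undefined. 0c->0: no, a/ccc meet in 0. 0c->1: ok.
ba: 1a undefined. 1a->0: no, a/ba meet in 0. 1a->1: ok.
bb: 1b undefined. 1b->0: no, a/bb meet in 0. 1b->1: ok.
bc: 1c undefined. 1c->0: no, a/bc meet in 0. 1c->1: ok.
All examples now run through 2 states with every (state, symbol) defined. Accept strings end in {0}, Reject strings end in {1}; accept={0}.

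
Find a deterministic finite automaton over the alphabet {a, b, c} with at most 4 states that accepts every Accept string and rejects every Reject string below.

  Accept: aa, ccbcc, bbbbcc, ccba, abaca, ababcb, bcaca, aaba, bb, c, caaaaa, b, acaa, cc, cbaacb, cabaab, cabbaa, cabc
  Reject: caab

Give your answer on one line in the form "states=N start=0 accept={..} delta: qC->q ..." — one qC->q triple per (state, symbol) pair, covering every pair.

states=4 start=0 accept={0,1,2} delta: 0a->0 0b->0 0c->1 1a->2 1b->0 1c->0 2a->2 2b->3 2c->0 3a->0 3b->0 3c->0

State merging on the prefix tree: take the shortest (then alphabetical) example prefix whose next move is undefined and point that move at state 0, else 1, else 2, ...; a target is out if some Accept/Reject pair would then sit in one state with the same input left (inseparable). If every existing state is out, open a new one.
a: 0a undefined. 0a->0: ok.
b: 0b undefined. 0b->0: ok.
c: 0c undefined. 0c->0: no, aa/caab meet in 0. Open state 1: 0c->1.
ca: 1a undefined. 1a->0: no, aa/caab meet in 0. 1a->1: no, ababcb/caab meet in 1 with "b" left. Open state 2: 1a->2.
cb: 1b undefined. 1b->0: ok.
cc: 1c undefined. 1c->0: ok.
caa: 2a undefined. 2a->0: no, aa/caab meet in 0. 2a->1: no, aa/caab meet in 0. 2a->2: ok.
cab: 2b undefined. 2b->0: no, aa/caab meet in 0. 2b->1: no, c/caab meet in 1. 2b->2: no, abaca/caab meet in 2. Open state 3: 2b->3.
bcac: 2c undefined. 2c->0: ok.
caba: 3a undefined. 3a->0: ok.
cabb: 3b undefined. 3b->0: ok.
cabc: 3c undefined. 3c->0: ok.
All examples now run through 4 states with every (state, symbol) defined. Accept strings end in {0,1,2}, Reject strings end in {3}; accept={0,1,2}.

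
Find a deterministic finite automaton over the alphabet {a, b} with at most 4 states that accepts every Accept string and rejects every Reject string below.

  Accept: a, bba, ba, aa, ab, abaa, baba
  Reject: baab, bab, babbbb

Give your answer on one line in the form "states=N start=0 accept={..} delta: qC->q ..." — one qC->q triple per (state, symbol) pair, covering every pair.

states=3 start=0 accept={0,1} delta: 0a->0 0b->1 1a->1 1b->2 2a->0 2b->0

State merging on the prefix tree: take the shortest (then alphabetical) example prefix whose next move is undefined and point that move at state 0, else 1, else 2, ...; a target is out if some Accept/Reject pair would then sit in one state with the same input left (inseparable). If every existing state is out, open a new one.
a: 0a undefined. 0a->0: ok.
b: 0b undefined. 0b->0: no, a/baab meet in 0. Open state 1: 0b->1.
ba: 1a undefined. 1a->0: no, ab/baab meet in 1. 1a->1: ok.
bb: 1b undefined. 1b->0: no, a/baab meet in 0. 1b->1: no, bba/baab meet in 1. Open state 2: 1b->2.
bba: 2a undefined. 2a->0: ok.
babb: 2b undefined. 2b->0: ok.
All examples now run through 3 states with every (state, symbol) defined. Accept strings end in {0,1}, Reject strings end in {2}; accept={0,1}.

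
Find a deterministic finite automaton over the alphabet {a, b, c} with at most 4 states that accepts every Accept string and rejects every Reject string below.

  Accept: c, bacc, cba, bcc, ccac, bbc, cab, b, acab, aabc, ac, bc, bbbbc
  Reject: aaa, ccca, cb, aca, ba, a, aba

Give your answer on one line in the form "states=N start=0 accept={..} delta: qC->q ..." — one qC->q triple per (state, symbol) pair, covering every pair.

Grow the machine one transition at a time. Run the examples from 0; the earliest place one falls off (shortest prefix, ties alphabetical) gets sent to the lowest-numbered state that keeps every Accept/Reject pair distinguishable — a pair clashes when both reach the same state with identical unread suffix — and to a fresh state only if none does.
a: 0a undefined. 0a->0: ok.
b: 0b undefined. 0b->0: no, b/aaa meet in 0. Open state 1: 0b->1.
c: 0c undefined. 0c->0: no, c/aaa meet in 0. 0c->1: ok.
ba: 1a undefined. 1a->0: ok.
bb: 1b undefined. 1b->0: no, cba/aaa meet in 0. 1b->1: no, c/cb meet in 1. Open state 2: 1b->2.
bc: 1c undefined. 1c->0: no, bacc/aaa meet in 0. 1c->1: ok.
bbb: 2b undefined. 2b->0: ok.
bbc: 2c undefined. 2c->0: no, bbc/aaa meet in 0. 2c->1: ok.
cba: 2a undefined. 2a->0: no, cba/aaa meet in 0. 2a->1: ok.
All examples now run through 3 states with every (state, symbol) defined. Accept strings end in {1}, Reject strings end in {0,2}; accept={1}.

states=3 start=0 accept={1} delta: 0a->0 0b->1 0c->1 1a->0 1b->2 1c->1 2a->1 2b->0 2c->1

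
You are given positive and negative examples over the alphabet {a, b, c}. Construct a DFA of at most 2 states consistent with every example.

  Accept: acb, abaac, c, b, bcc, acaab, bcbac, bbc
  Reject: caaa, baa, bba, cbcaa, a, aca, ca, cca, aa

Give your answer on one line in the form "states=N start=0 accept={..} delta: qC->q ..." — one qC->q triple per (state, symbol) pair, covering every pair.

states=2 start=0 accept={1} delta: 0a->0 0b->1 0c->1 1a->0 1b->1 1c->1

Grow the machine one transition at a time. Run the examples from 0; the earliest place one falls off (shortest prefix, ties alphabetical) gets sent to the lowest-numbered state that keeps every Accept/Reject pair distinguishable — a pair clashes when both reach the same state with identical unread suffix — and to a fresh state only if none does.
a: 0a undefined. 0a->0: ok.
b: 0b undefined. 0b->0: no, b/baa meet in 0. Open state 1: 0b->1.
c: 0c undefined. 0c->0: no, c/caaa meet in 0. 0c->1: ok.
ba: 1a undefined. 1a->0: ok.
bb: 1b undefined. 1b->0: no, acb/caaa meet in 0. 1b->1: ok.
bc: 1c undefined. 1c->0: no, bbc/caaa meet in 0. 1c->1: ok.
All examples now run through 2 states with every (state, symbol) defined. Accept strings end in {1}, Reject strings end in {0}; accept={1}.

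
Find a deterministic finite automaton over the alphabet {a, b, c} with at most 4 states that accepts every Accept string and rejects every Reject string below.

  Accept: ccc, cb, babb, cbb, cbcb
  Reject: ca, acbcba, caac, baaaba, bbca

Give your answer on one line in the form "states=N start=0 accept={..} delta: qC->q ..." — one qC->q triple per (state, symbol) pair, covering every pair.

states=3 start=0 accept={2} delta: 0a->0 0b->1 0c->1 1a->0 1b->2 1c->2 2a->0 2b->2 2c->2

Grow the machine one transition at a time. Run the examples from 0; the earliest place one falls off (shortest prefix, ties alphabetical) gets sent to the lowest-numbered state that keeps every Accept/Reject pair distinguishable — a pair clashes when both reach the same state with identical unread suffix — and to a fresh state only if none does.
a: 0a undefined. 0a->0: ok.
b: 0b undefined. 0b->0: no, babb/baaaba meet in 0. Open state 1: 0b->1.
c: 0c undefined. 0c->0: no, ccc/ca meet in 0. 0c->1: ok.
ba: 1a undefined. 1a->0: ok.
bb: 1b undefined. 1b->0: no, cb/ca meet in 0. 1b->1: no, cb/caac meet in 1. Open state 2: 1b->2.
cc: 1c undefined. 1c->0: no, ccc/caac meet in 1. 1c->1: no, ccc/caac meet in 1. 1c->2: ok.
bbc: 2c undefined. 2c->0: no, ccc/ca meet in 0. 2c->1: no, ccc/caac meet in 1. 2c->2: ok.
cbb: 2b undefined. 2b->0: no, cbb/ca meet in 0. 2b->1: no, cbb/caac meet in 1. 2b->2: ok.
bbca: 2a undefined. 2a->0: ok.
All examples now run through 3 states with every (state, symbol) defined. Accept strings end in {2}, Reject strings end in {0,1}; accept={2}.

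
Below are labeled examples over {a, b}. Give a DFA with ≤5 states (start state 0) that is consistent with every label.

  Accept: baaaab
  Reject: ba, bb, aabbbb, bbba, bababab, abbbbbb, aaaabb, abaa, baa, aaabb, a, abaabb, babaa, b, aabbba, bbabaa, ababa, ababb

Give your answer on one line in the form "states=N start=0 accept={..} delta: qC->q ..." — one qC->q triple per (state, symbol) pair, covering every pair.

states=4 start=0 accept={3} delta: 0a->0 0b->1 1a->2 1b->0 2a->2 2b->3 3a->1 3b->0

Fold the examples into a partial DFA from state 0: repeatedly fix the first undefined (state, symbol) met by the shortest-then-alphabetical prefix, trying targets in increasing order and rejecting any under which an Accept and a Reject string meet in one state with the same remainder; add a state when all current targets are rejected. Accepting states are where Accept strings end.
a: 0a undefined. 0a->0: ok.
b: 0b undefined. 0b->0: no, baaaab/ba meet in 0. Open state 1: 0b->1.
ba: 1a undefined. 1a->0: no, baaaab/bababab meet in 1. 1a->1: no, baaaab/bb meet in 1 with "b" left. Open state 2: 1a->2.
bb: 1b undefined. 1b->0: ok.
baa: 2a undefined. 2a->0: no, baaaab/b meet in 1. 2a->1: no, baaaab/bb meet in 0. 2a->2: ok.
bab: 2b undefined. 2b->0: no, baaaab/bb meet in 0. 2b->1: no, baaaab/bababab meet in 1. 2b->2: no, baaaab/ba meet in 2. Open state 3: 2b->3.
baba: 3a undefined. 3a->0: no, baaaab/bababab meet in 3. 3a->1: ok.
ababb: 3b undefined. 3b->0: ok.
All examples now run through 4 states with every (state, symbol) defined. Accept strings end in {3}, Reject strings end in {0,1,2}; accept={3}.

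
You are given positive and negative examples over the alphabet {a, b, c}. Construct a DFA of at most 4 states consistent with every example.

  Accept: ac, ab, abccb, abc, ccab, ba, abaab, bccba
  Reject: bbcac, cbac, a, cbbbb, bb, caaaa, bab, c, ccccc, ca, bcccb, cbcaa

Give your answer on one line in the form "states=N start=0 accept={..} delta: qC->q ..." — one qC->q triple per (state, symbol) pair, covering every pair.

State merging on the prefix tree: take the shortest (then alphabetical) example prefix whose next move is undefined and point that move at state 0, else 1, else 2, ...; a target is out if some Accept/Reject pair would then sit in one state with the same input left (inseparable). If every existing state is out, open a new one.
a: 0a undefined. 0a->0: no, ac/c meet in 0 with "c" left. Open state 1: 0a->1.
b: 0b undefined. 0b->0: no, ab/bab meet in 1 with "b" left. 0b->1: no, ab/bb meet in 1 with "b" left. Open state 2: 0b->2.
c: 0c undefined. 0c->0: ok.
ab: 1b undefined. 1b->0: no, ab/c meet in 0. 1b->1: no, ab/a meet in 1. 1b->2: ok.
ac: 1c undefined. 1c->0: no, ac/c meet in 0. 1c->1: no, ac/a meet in 1. 1c->2: ok.
ba: 2a undefined. 2a->0: no, ac/bab meet in 2. 2a->1: no, ac/cbac meet in 2. 2a->2: no, abc/cbac meet in 2 with "c" left. Open state 3: 2a->3.
bb: 2b undefined. 2b->0: no, ac/bbcac meet in 2. 2b->1: ok.
bc: 2c undefined. 2c->0: no, ac/bcccb meet in 2. 2c->1: no, ac/bcccb meet in 2. 2c->2: no, abccb/a meet in 1. 2c->3: ok.
bab: 3b undefined. 3b->0: ok.
bcc: 3c undefined. 3c->0: no, ac/bcccb meet in 2. 3c->1: ok.
caa: 1a undefined. 1a->0: ok.
abaa: 3a undefined. 3a->0: ok.
All examples now run through 4 states with every (state, symbol) defined. Accept strings end in {2,3}, Reject strings end in {0,1}; accept={2,3}.

states=4 start=0 accept={2,3} delta: 0a->1 0b->2 0c->0 1a->0 1b->2 1c->2 2a->3 2b->1 2c->3 3a->0 3b->0 3c->1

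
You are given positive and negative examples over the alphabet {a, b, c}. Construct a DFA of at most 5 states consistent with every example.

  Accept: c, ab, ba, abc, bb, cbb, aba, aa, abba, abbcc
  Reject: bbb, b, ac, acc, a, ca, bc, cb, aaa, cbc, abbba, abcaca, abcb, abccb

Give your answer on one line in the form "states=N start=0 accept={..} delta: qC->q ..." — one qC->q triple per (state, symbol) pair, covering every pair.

Fold the examples into a partial DFA from state 0: repeatedly fix the first undefined (state, symbol) met by the shortest-then-alphabetical prefix, trying targets in increasing order and rejecting any under which an Accept and a Reject string meet in one state with the same remainder; add a state when all current targets are rejected. Accepting states are where Accept strings end.
a: 0a undefined. 0a->0: no, c/ac meet in 0 with "c" left. Open state 1: 0a->1.
b: 0b undefined. 0b->0: no, c/bc meet in 0 with "c" left. 0b->1: ok.
c: 0c undefined. 0c->0: ok.
aa: 1a undefined. 1a->0: ok.
ab: 1b undefined. 1b->0: no, aba/bbb meet in 1. 1b->1: no, c/abbba meet in 0. Open state 2: 1b->2.
ac: 1c undefined. 1c->0: no, c/ac meet in 0. 1c->1: ok.
aba: 2a undefined. 2a->0: ok.
abb: 2b undefined. 2b->0: no, c/bbb meet in 0. 2b->1: no, c/abbba meet in 0. 2b->2: no, c/abbba meet in 0. Open state 3: 2b->3.
abc: 2c undefined. 2c->0: no, c/abcaca meet in 0. 2c->1: no, ab/abcb meet in 2. 2c->2: ok.
abba: 3a undefined. 3a->0: ok.
abbb: 3b undefined. 3b->0: ok.
abbc: 3c undefined. 3c->0: ok.
All examples now run through 4 states with every (state, symbol) defined. Accept strings end in {0,2}, Reject strings end in {1,3}; accept={0,2}.

states=4 start=0 accept={0,2} delta: 0a->1 0b->1 0c->0 1a->0 1b->2 1c->1 2a->0 2b->3 2c->2 3a->0 3b->0 3c->0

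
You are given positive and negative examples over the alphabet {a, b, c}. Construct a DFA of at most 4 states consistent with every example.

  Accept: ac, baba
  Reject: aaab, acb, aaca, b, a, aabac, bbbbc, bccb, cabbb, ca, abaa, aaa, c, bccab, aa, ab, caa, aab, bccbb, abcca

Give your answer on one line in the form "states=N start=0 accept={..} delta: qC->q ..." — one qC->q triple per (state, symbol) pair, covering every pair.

State merging on the prefix tree: take the shortest (then alphabetical) example prefix whose next move is undefined and point that move at state 0, else 1, else 2, ...; a target is out if some Accept/Reject pair would then sit in one state with the same input left (inseparable). If every existing state is out, open a new one.
a: 0a undefined. 0a->0: no, ac/c meet in 0 with "c" left. Open state 1: 0a->1.
b: 0b undefined. 0b->0: ok.
c: 0c undefined. 0c->0: ok.
aa: 1a undefined. 1a->0: no, ac/aabac meet in 1 with "c" left. 1a->1: ok.
ab: 1b undefined. 1b->0: no, ac/aabac meet in 1 with "c" left. 1b->1: no, ac/aabac meet in 1 with "c" left. Open state 2: 1b->2.
ac: 1c undefined. 1c->0: no, ac/acb meet in 0. 1c->1: no, ac/aaca meet in 1. 1c->2: no, ac/aaab meet in 2. Open state 3: 1c->3.
aba: 2a undefined. 2a->0: no, baba/b meet in 0. 2a->1: no, ac/aabac meet in 3. 2a->2: no, baba/aaab meet in 2. 2a->3: ok.
abc: 2c undefined. 2c->0: ok.
acb: 3b undefined. 3b->0: ok.
aaca: 3a undefined. 3a->0: ok.
cabb: 2b undefined. 2b->0: ok.
aabac: 3c undefined. 3c->0: ok.
All examples now run through 4 states with every (state, symbol) defined. Accept strings end in {3}, Reject strings end in {0,1,2}; accept={3}.

states=4 start=0 accept={3} delta: 0a->1 0b->0 0c->0 1a->1 1b->2 1c->3 2a->3 2b->0 2c->0 3a->0 3b->0 3c->0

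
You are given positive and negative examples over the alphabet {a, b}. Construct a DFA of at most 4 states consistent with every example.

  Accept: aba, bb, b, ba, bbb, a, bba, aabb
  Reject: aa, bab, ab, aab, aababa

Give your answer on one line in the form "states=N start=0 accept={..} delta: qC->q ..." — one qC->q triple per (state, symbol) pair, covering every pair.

states=4 start=0 accept={0,1} delta: 0a->1 0b->0 1a->2 1b->2 2a->0 2b->3 3a->2 3b->0

Fold the examples into a partial DFA from state 0: repeatedly fix the first undefined (state, symbol) met by the shortest-then-alphabetical prefix, trying targets in increasing order and rejecting any under which an Accept and a Reject string meet in one state with the same remainder; add a state when all current targets are rejected. Accepting states are where Accept strings end.
a: 0a undefined. 0a->0: no, b/ab meet in 0 with "b" left. Open state 1: 0a->1.
b: 0b undefined. 0b->0: ok.
aa: 1a undefined. 1a->0: no, aba/aababa meet in 1 with "ba" left. 1a->1: no, ba/aa meet in 1. Open state 2: 1a->2.
ab: 1b undefined. 1b->0: no, bb/bab meet in 0. 1b->1: no, aba/aa meet in 2. 1b->2: ok.
aab: 2b undefined. 2b->0: no, aba/aababa meet in 2 with "a" left. 2b->1: no, ba/aab meet in 1. 2b->2: no, aabb/aa meet in 2. Open state 3: 2b->3.
aba: 2a undefined. 2a->0: ok.
aaba: 3a undefined. 3a->0: no, ba/aababa meet in 1. 3a->1: no, aba/aababa meet in 0. 3a->2: ok.
aabb: 3b undefined. 3b->0: ok.
All examples now run through 4 states with every (state, symbol) defined. Accept strings end in {0,1}, Reject strings end in {2,3}; accept={0,1}.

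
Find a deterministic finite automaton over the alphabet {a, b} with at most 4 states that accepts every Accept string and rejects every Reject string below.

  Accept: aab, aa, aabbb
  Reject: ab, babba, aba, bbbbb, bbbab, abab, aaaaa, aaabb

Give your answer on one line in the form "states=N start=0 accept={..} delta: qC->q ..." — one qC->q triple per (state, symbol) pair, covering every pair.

Grow the machine one transition at a time. Run the examples from 0; the earliest place one falls off (shortest prefix, ties alphabetical) gets sent to the lowest-numbered state that keeps every Accept/Reject pair distinguishable — a pair clashes when both reach the same state with identical unread suffix — and to a fresh state only if none does.
a: 0a undefined. 0a->0: no, aab/ab meet in 0 with "b" left. Open state 1: 0a->1.
b: 0b undefined. 0b->0: ok.
aa: 1a undefined. 1a->0: no, aab/bbbbb meet in 0. 1a->1: no, aab/ab meet in 1 with "b" left. Open state 2: 1a->2.
ab: 1b undefined. 1b->0: ok.
aaa: 2a undefined. 2a->0: no, aa/aaaaa meet in 2. 2a->1: ok.
aab: 2b undefined. 2b->0: no, aab/ab meet in 0. 2b->1: no, aab/babba meet in 1. 2b->2: ok.
All examples now run through 3 states with every (state, symbol) defined. Accept strings end in {2}, Reject strings end in {0,1}; accept={2}.

states=3 start=0 accept={2} delta: 0a->1 0b->0 1a->2 1b->0 2a->1 2b->2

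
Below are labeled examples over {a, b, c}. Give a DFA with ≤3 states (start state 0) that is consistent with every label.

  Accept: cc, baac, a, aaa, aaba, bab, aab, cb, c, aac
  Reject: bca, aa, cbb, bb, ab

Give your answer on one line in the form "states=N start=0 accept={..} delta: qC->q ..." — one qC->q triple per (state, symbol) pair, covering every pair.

states=3 start=0 accept={0,1} delta: 0a->1 0b->1 0c->0 1a->2 1b->2 1c->1 2a->0 2b->0 2c->0

State merging on the prefix tree: take the shortest (then alphabetical) example prefix whose next move is undefined and point that move at state 0, else 1, else 2, ...; a target is out if some Accept/Reject pair would then sit in one state with the same input left (inseparable). If every existing state is out, open a new one.
a: 0a undefined. 0a->0: no, a/aa meet in 0. Open state 1: 0a->1.
b: 0b undefined. 0b->0: no, bab/ab meet in 1 with "b" left. 0b->1: ok.
c: 0c undefined. 0c->0: ok.
aa: 1a undefined. 1a->0: no, cc/aa meet in 0. 1a->1: no, a/aa meet in 1. Open state 2: 1a->2.
ab: 1b undefined. 1b->0: no, cc/cbb meet in 0. 1b->1: no, a/cbb meet in 1. 1b->2: ok.
bc: 1c undefined. 1c->0: no, a/bca meet in 1. 1c->1: ok.
aaa: 2a undefined. 2a->0: ok.
aab: 2b undefined. 2b->0: ok.
aac: 2c undefined. 2c->0: ok.
All examples now run through 3 states with every (state, symbol) defined. Accept strings end in {0,1}, Reject strings end in {2}; accept={0,1}.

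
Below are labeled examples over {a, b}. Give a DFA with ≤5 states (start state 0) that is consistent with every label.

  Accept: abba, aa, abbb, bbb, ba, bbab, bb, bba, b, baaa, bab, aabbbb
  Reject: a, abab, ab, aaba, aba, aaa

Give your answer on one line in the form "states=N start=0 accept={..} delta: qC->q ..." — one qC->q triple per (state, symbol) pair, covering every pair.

states=4 start=0 accept={2,3} delta: 0a->1 0b->2 1a->3 1b->0 2a->2 2b->2 3a->0 3b->0

State merging on the prefix tree: take the shortest (then alphabetical) example prefix whose next move is undefined and point that move at state 0, else 1, else 2, ...; a target is out if some Accept/Reject pair would then sit in one state with the same input left (inseparable). If every existing state is out, open a new one.
a: 0a undefined. 0a->0: no, aa/a meet in 0. Open state 1: 0a->1.
b: 0b undefined. 0b->0: no, ba/a meet in 1. 0b->1: no, bbab/abab meet in 1 with "bab" left. Open state 2: 0b->2.
aa: 1a undefined. 1a->0: no, ba/aaba meet in 2 with "a" left. 1a->1: no, aa/a meet in 1. 1a->2: no, ba/aaa meet in 2 with "a" left. Open state 3: 1a->3.
ab: 1b undefined. 1b->0: ok.
ba: 2a undefined. 2a->0: no, abba/abab meet in 0. 2a->1: no, abba/a meet in 1. 2a->2: ok.
bb: 2b undefined. 2b->0: no, abbb/abab meet in 0. 2b->1: no, abbb/a meet in 1. 2b->2: ok.
aaa: 3a undefined. 3a->0: ok.
aab: 3b undefined. 3b->0: ok.
All examples now run through 4 states with every (state, symbol) defined. Accept strings end in {2,3}, Reject strings end in {0,1}; accept={2,3}.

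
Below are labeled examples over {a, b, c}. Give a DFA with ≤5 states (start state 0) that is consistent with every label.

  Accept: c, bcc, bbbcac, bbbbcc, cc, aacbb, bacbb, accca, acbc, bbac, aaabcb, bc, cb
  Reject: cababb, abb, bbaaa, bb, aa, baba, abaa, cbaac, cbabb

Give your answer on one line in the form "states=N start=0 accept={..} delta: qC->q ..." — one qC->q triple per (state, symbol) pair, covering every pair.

states=4 start=0 accept={1,2,3} delta: 0a->0 0b->0 0c->1 1a->0 1b->2 1c->2 2a->3 2b->1 2c->2 3a->3 3b->0 3c->0

Grow the machine one transition at a time. Run the examples from 0; the earliest place one falls off (shortest prefix, ties alphabetical) gets sent to the lowest-numbered state that keeps every Accept/Reject pair distinguishable — a pair clashes when both reach the same state with identical unread suffix — and to a fresh state only if none does.
a: 0a undefined. 0a->0: ok.
b: 0b undefined. 0b->0: ok.
c: 0c undefined. 0c->0: no, c/cababb meet in 0. Open state 1: 0c->1.
ca: 1a undefined. 1a->0: ok.
cb: 1b undefined. 1b->0: no, c/cbaac meet in 1. 1b->1: no, c/cbaac meet in 1. Open state 2: 1b->2.
cc: 1c undefined. 1c->0: no, bcc/cababb meet in 0. 1c->1: no, accca/cababb meet in 0. 1c->2: ok.
cba: 2a undefined. 2a->0: no, c/cbaac meet in 1. 2a->1: no, c/cbaac meet in 1. 2a->2: no, acbc/cbaac meet in 2 with "c" left. Open state 3: 2a->3.
acbc: 2c undefined. 2c->0: no, accca/cababb meet in 0. 2c->1: no, accca/cababb meet in 0. 2c->2: ok.
cbaa: 3a undefined. 3a->0: no, c/cbaac meet in 1. 3a->1: no, bcc/cbaac meet in 2. 3a->2: no, bcc/cbaac meet in 2. 3a->3: ok.
cbab: 3b undefined. 3b->0: ok.
aacbb: 2b undefined. 2b->0: no, aacbb/cababb meet in 0. 2b->1: ok.
cbaac: 3c undefined. 3c->0: ok.
All examples now run through 4 states with every (state, symbol) defined. Accept strings end in {1,2,3}, Reject strings end in {0}; accept={1,2,3}.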